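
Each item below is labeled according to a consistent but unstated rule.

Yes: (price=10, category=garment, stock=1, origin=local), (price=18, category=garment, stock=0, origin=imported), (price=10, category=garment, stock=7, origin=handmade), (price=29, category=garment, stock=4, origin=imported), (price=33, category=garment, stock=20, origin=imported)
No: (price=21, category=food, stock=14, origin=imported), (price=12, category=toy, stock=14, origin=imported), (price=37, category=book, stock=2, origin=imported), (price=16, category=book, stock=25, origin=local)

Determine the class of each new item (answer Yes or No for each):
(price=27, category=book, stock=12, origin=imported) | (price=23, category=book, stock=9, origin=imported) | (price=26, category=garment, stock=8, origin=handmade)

No, No, Yes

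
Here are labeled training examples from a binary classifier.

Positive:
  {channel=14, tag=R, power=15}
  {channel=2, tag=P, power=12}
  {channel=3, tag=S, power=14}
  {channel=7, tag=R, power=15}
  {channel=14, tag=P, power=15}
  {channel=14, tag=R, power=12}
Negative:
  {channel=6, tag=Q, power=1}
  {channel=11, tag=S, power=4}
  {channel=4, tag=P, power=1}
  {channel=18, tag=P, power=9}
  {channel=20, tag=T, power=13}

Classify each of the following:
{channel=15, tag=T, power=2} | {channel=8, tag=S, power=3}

Negative, Negative

'Positive' ⟺ channel ≤ 14 AND power ≥ 9.
{channel=15, tag=T, power=2} — channel = 15, power = 2, hence Negative. {channel=8, tag=S, power=3} — channel = 8, power = 3, hence Negative.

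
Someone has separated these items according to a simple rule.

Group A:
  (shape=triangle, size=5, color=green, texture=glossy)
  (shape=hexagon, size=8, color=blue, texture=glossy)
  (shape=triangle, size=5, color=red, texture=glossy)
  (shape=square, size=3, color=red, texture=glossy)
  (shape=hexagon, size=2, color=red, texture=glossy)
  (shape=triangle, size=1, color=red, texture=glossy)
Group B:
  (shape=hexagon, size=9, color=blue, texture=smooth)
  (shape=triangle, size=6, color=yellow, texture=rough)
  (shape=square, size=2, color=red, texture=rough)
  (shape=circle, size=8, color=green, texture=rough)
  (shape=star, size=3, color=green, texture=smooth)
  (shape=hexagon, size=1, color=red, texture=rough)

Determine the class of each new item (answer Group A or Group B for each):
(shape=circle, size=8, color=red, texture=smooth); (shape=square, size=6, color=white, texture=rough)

Rule: texture is glossy. This holds for each 'Group A' example and fails for each 'Group B' one.
(shape=circle, size=8, color=red, texture=smooth): texture is smooth, lacks this property → Group B.
(shape=square, size=6, color=white, texture=rough): texture is rough, lacks this property → Group B.

Group B, Group B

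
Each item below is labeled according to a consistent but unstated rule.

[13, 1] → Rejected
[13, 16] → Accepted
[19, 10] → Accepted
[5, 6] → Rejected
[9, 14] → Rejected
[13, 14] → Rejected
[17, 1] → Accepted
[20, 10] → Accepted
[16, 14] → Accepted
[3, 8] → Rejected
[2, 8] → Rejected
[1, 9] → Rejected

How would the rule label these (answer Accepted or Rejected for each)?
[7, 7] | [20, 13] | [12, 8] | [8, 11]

'Accepted' ⟺ max ≥ 16.

Rejected, Accepted, Rejected, Rejected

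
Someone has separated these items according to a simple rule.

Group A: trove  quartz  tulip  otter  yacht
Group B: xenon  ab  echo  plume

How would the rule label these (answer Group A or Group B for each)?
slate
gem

Group A, Group B

The classifier is using: contains 't'.
slate — has 't', hence Group A. gem — no 't', hence Group B.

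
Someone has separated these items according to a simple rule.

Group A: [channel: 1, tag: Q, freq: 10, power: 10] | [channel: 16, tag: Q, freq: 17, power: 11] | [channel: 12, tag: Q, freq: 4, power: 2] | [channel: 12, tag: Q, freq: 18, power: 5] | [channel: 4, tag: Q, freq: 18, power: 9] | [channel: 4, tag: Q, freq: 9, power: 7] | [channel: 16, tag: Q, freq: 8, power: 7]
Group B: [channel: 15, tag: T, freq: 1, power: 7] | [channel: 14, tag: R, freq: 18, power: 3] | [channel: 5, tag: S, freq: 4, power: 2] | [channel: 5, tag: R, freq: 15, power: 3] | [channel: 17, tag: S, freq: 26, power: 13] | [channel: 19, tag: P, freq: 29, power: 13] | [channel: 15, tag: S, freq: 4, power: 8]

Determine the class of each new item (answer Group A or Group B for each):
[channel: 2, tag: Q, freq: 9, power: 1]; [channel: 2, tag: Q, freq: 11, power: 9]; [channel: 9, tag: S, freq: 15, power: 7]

Group A, Group A, Group B

Checking candidate rules against both groups, what survives is: tag is Q.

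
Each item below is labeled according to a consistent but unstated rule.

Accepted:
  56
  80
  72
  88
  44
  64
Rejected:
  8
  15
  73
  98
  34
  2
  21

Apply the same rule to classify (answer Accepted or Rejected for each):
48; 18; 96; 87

The distinguishing property — multiple of 4 AND at least 15 — holds for all the 'Accepted' cases and none of the 'Rejected' cases.
48 — 48 = 4·12, 48 ≥ 15, hence Accepted.
18 — 18 = 4·4 + 2, 18 ≥ 15, hence Rejected.
96 — 96 = 4·24, 96 ≥ 15, hence Accepted.
87 — 87 = 4·21 + 3, 87 ≥ 15, hence Rejected.

Accepted, Rejected, Accepted, Rejected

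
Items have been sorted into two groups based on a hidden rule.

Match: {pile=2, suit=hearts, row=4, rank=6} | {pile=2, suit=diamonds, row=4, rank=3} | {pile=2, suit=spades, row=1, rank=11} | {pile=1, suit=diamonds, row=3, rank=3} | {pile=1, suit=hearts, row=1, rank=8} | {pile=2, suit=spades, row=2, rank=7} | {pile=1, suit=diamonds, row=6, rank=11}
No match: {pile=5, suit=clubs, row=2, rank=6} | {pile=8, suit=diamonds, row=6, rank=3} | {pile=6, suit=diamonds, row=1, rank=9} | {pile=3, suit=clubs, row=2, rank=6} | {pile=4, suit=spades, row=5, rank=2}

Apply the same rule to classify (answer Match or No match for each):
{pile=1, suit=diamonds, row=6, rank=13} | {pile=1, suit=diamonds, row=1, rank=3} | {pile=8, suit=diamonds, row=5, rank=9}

A rule that fits every label: pile ≤ 2 — true of each 'Match' example, false of each 'No match' one.
{pile=1, suit=diamonds, row=6, rank=13} → pile = 1 → Match.
{pile=1, suit=diamonds, row=1, rank=3} → pile = 1 → Match.
{pile=8, suit=diamonds, row=5, rank=9} → pile = 8 → No match.

Match, Match, No match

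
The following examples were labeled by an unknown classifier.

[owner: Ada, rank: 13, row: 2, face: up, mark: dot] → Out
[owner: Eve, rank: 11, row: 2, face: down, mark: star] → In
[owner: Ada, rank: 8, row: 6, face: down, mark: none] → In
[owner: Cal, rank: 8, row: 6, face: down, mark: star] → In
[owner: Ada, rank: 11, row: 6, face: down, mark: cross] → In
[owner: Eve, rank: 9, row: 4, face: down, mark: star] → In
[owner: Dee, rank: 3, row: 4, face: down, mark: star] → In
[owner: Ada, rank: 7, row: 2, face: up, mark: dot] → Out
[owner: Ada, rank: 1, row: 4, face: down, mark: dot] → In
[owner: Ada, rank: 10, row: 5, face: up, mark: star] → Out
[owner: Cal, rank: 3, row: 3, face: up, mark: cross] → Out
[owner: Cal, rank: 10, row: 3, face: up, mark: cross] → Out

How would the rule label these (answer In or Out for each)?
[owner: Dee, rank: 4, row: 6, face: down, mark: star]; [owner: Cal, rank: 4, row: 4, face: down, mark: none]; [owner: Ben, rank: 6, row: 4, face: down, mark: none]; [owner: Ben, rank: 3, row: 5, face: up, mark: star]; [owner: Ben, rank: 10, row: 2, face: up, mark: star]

The rule appears to be: face is down.

In, In, In, Out, Out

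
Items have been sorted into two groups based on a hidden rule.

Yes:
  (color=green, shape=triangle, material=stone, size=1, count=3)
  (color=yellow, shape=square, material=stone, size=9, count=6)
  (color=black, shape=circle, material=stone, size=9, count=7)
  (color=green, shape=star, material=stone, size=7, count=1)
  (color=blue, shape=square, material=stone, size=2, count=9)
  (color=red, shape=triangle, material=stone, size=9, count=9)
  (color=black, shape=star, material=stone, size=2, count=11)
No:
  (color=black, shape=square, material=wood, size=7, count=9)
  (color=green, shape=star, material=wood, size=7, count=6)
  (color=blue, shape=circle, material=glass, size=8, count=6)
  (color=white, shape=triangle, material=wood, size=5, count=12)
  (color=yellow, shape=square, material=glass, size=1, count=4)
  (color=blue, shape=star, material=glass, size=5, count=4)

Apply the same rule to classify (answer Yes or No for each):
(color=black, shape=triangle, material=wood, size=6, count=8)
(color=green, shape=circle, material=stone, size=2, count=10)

No, Yes

The pattern is that an item is 'Yes' exactly when: material is stone.
(color=black, shape=triangle, material=wood, size=6, count=8): No (material is wood).
(color=green, shape=circle, material=stone, size=2, count=10): Yes (material is stone).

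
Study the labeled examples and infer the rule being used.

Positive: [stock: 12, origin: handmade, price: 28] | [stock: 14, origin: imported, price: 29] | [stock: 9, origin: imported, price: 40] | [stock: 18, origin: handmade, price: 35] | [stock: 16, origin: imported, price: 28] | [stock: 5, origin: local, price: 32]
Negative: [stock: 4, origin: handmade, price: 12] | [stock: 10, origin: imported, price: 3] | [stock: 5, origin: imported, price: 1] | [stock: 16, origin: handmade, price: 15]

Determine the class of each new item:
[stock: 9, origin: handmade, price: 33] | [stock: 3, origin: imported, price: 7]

The common property of the 'Positive' items is: price ≥ 28. No 'Negative' item has it.
[stock: 9, origin: handmade, price: 33] — price = 33, hence Positive. [stock: 3, origin: imported, price: 7] — price = 7, hence Negative.

Positive, Negative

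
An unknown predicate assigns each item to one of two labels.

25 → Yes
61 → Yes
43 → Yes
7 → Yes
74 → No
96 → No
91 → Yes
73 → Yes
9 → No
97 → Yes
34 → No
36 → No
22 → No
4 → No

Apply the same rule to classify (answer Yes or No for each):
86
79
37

All 'Yes' examples share one property — ≡ 1 (mod 6) — and every 'No' example lacks it.

No, Yes, Yes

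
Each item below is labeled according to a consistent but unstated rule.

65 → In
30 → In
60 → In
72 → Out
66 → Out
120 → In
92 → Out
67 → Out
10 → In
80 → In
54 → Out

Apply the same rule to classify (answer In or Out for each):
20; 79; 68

In, Out, Out

All 'In' examples share one property — multiple of 5 — and every 'Out' example lacks it.
20: 20 = 5·4, checks out → In.
79: 79 = 5·15 + 4, doesn't qualify → Out.
68: 68 = 5·13 + 3, doesn't qualify → Out.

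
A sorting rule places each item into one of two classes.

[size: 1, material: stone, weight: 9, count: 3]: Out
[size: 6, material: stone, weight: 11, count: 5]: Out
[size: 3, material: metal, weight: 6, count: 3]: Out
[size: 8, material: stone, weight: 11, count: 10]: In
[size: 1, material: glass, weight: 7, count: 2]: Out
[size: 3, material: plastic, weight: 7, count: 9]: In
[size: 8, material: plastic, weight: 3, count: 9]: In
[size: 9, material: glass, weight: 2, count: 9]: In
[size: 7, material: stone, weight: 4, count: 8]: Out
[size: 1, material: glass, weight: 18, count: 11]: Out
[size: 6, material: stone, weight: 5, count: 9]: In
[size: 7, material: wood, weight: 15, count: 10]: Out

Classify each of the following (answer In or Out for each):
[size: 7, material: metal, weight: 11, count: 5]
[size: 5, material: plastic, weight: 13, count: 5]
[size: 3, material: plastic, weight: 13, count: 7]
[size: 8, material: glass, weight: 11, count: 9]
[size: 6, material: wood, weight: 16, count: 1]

Out, Out, Out, In, Out

Rule: count ≥ 9 AND weight ≤ 11. This holds for each 'In' example and fails for each 'Out' one.
[size: 7, material: metal, weight: 11, count: 5]: count = 5, weight = 11, doesn't match → Out. [size: 5, material: plastic, weight: 13, count: 5]: count = 5, weight = 13, doesn't match → Out. [size: 3, material: plastic, weight: 13, count: 7]: count = 7, weight = 13, doesn't match → Out. [size: 8, material: glass, weight: 11, count: 9]: count = 9, weight = 11, fits → In. [size: 6, material: wood, weight: 16, count: 1]: count = 1, weight = 16, doesn't match → Out.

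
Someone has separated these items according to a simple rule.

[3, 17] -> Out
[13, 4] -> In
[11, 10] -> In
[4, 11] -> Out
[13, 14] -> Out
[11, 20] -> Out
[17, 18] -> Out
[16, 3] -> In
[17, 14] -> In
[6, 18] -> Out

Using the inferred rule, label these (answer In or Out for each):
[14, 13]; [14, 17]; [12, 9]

In, Out, In

The common property of the 'In' items is: first > second. No 'Out' item has it.
[14, 13]: 14 > 13 — fits, so In. [14, 17]: 14 < 17 — does not satisfy this, so Out. [12, 9]: 12 > 9 — fits, so In.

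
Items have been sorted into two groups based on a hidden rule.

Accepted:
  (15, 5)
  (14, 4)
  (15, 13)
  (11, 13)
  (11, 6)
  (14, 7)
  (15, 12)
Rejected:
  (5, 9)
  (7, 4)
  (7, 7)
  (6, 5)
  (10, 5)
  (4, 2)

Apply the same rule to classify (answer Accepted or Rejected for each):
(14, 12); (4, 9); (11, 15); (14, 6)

The simplest hypothesis consistent with all the labels is: sum ≥ 17.
(14, 12): 14+12 = 26, checks out → Accepted.
(4, 9): 4+9 = 13, does not pass → Rejected.
(11, 15): 11+15 = 26, checks out → Accepted.
(14, 6): 14+6 = 20, checks out → Accepted.

Accepted, Rejected, Accepted, Accepted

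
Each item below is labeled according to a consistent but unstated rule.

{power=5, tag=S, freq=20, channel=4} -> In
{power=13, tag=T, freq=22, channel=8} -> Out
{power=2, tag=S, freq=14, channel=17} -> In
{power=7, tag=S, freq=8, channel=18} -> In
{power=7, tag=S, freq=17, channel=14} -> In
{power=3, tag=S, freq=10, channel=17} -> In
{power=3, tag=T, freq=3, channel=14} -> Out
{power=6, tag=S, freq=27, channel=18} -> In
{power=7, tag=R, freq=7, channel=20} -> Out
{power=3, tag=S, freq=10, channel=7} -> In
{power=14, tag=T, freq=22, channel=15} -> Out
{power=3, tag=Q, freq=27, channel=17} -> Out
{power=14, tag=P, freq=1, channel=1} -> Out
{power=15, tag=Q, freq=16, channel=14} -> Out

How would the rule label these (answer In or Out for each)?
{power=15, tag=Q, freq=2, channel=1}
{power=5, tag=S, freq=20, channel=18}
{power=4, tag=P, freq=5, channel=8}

Checking candidate rules against both groups, what survives is: tag is S.

Out, In, Out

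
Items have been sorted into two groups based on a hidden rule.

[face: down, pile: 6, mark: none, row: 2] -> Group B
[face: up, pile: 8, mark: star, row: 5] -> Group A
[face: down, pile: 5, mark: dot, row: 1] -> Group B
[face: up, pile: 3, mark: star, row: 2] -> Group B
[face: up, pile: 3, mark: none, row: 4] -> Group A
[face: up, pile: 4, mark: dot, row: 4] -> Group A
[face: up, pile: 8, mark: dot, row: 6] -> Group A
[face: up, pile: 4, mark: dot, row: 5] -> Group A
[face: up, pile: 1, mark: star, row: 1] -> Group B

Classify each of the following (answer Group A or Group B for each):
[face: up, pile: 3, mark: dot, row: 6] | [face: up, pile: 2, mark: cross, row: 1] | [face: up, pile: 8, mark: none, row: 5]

Group A, Group B, Group A

The distinguishing property — row ≥ 4 — holds for all the 'Group A' cases and none of the 'Group B' cases.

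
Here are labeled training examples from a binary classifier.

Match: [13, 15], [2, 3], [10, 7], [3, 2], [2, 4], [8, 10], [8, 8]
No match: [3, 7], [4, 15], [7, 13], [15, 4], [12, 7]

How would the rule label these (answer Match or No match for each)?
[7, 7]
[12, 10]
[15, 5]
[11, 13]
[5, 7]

Rule: |first − second| ≤ 3. This holds for each 'Match' example and fails for each 'No match' one.
Match: [7, 7], since |7−7| = 0.
Match: [12, 10], since |12−10| = 2.
No match: [15, 5], since |15−5| = 10.
Match: [11, 13], since |11−13| = 2.
Match: [5, 7], since |5−7| = 2.

Match, Match, No match, Match, Match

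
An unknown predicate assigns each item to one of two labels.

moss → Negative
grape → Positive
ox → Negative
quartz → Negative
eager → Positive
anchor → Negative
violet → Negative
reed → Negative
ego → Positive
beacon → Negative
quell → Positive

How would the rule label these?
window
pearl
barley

Negative, Positive, Negative

Checking candidate rules against both groups, what survives is: odd length.
window: Negative (length 6).
pearl: Positive (length 5).
barley: Negative (length 6).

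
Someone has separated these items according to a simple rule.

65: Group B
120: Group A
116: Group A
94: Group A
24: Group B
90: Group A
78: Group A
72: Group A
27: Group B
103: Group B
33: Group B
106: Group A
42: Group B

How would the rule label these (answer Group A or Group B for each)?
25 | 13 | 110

The rule appears to be: even AND at least 65.
25: Group B (25 is odd, 25 < 65). 13: Group B (13 is odd, 13 < 65). 110: Group A (110 is even, 110 ≥ 65).

Group B, Group B, Group A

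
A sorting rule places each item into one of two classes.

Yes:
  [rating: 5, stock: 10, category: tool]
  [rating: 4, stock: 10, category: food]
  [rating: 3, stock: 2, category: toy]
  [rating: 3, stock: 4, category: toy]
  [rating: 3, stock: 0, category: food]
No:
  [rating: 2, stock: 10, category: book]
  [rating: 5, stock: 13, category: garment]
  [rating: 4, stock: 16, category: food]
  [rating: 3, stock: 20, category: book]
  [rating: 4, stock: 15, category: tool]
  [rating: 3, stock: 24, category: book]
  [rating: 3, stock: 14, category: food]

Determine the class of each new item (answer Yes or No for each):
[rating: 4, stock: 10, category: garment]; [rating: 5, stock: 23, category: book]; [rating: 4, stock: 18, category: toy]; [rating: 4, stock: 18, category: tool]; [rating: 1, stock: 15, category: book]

Rule: stock ≤ 10 AND rating ≥ 3. This holds for each 'Yes' example and fails for each 'No' one.
[rating: 4, stock: 10, category: garment]: Yes (stock = 10, rating = 4). [rating: 5, stock: 23, category: book]: No (stock = 23, rating = 5). [rating: 4, stock: 18, category: toy]: No (stock = 18, rating = 4). [rating: 4, stock: 18, category: tool]: No (stock = 18, rating = 4). [rating: 1, stock: 15, category: book]: No (stock = 15, rating = 1).

Yes, No, No, No, No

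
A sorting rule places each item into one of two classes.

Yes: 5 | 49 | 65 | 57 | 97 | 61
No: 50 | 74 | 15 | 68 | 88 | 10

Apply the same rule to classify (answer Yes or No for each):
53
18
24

Comparing the two groups points to one rule — ≡ 1 (mod 4).
53: 53 mod 4 = 1, checks out → Yes. 18: 18 mod 4 = 2, doesn't match → No. 24: 24 mod 4 = 0, doesn't match → No.

Yes, No, No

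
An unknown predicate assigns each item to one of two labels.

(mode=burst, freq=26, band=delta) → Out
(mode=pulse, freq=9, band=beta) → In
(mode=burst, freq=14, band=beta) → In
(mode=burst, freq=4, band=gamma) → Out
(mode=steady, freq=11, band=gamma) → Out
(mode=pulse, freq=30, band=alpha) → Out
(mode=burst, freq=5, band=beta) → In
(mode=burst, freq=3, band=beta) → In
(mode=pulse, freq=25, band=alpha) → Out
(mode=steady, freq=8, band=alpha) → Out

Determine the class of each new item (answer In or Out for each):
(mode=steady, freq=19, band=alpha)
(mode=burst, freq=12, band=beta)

The common property of the 'In' items is: band is beta. No 'Out' item has it.
(mode=steady, freq=19, band=alpha): band is alpha, does not satisfy this → Out.
(mode=burst, freq=12, band=beta): band is beta, meets the rule → In.

Out, In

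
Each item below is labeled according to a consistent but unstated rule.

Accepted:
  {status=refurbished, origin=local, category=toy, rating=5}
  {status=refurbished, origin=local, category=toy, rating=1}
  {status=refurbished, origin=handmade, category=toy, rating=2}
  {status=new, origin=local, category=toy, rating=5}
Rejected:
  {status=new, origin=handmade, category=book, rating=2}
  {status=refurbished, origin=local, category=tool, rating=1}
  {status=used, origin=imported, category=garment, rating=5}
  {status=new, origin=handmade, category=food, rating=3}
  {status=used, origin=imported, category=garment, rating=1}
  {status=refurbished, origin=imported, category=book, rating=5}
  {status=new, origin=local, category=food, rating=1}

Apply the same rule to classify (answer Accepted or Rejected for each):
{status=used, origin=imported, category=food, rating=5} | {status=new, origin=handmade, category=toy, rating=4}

'Accepted' ⟺ category is toy.
{status=used, origin=imported, category=food, rating=5} → category is food → Rejected.
{status=new, origin=handmade, category=toy, rating=4} → category is toy → Accepted.

Rejected, Accepted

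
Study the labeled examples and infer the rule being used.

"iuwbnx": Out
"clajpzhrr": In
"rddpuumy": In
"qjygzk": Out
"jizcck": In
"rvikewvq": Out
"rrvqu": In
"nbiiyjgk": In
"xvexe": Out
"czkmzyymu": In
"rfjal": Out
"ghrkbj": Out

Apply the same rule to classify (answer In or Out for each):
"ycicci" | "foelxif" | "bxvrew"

Rule: has a double letter. This holds for each 'In' example and fails for each 'Out' one.
"ycicci": 'cc' doubled, meets the rule → In.
"foelxif": no doubled letter, lacks this property → Out.
"bxvrew": no doubled letter, lacks this property → Out.

In, Out, Out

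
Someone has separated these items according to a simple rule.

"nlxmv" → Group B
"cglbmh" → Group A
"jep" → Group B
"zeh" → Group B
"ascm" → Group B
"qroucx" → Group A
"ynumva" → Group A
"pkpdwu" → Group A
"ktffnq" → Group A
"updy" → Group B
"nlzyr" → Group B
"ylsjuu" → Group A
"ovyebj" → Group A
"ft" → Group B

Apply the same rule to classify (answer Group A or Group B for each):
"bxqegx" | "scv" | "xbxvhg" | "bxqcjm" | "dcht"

The simplest hypothesis consistent with all the labels is: length 6.
"bxqegx": length 6 — qualifies, so Group A. "scv": length 3 — doesn't qualify, so Group B. "xbxvhg": length 6 — qualifies, so Group A. "bxqcjm": length 6 — qualifies, so Group A. "dcht": length 4 — doesn't qualify, so Group B.

Group A, Group B, Group A, Group A, Group B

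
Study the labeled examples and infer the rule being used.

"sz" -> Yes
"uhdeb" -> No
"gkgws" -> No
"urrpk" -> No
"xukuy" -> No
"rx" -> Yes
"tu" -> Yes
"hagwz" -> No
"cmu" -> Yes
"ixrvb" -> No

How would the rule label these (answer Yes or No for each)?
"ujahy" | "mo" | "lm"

No, Yes, Yes

The pattern is that an item is 'Yes' exactly when: length ≤ 3.
"ujahy": length 5 — fails this test, so No.
"mo": length 2 — passes, so Yes.
"lm": length 2 — passes, so Yes.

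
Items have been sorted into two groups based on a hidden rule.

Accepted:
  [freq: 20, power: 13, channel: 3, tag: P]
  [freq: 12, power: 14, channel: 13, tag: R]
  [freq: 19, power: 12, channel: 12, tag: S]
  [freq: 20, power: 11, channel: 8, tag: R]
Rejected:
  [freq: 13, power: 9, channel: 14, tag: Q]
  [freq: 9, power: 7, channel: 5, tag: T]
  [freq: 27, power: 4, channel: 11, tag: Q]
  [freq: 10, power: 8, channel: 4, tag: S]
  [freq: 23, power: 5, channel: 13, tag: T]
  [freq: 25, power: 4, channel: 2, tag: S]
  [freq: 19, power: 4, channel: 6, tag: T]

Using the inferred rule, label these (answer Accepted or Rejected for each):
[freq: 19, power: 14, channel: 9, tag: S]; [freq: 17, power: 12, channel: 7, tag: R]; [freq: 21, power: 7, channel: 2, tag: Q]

Accepted, Accepted, Rejected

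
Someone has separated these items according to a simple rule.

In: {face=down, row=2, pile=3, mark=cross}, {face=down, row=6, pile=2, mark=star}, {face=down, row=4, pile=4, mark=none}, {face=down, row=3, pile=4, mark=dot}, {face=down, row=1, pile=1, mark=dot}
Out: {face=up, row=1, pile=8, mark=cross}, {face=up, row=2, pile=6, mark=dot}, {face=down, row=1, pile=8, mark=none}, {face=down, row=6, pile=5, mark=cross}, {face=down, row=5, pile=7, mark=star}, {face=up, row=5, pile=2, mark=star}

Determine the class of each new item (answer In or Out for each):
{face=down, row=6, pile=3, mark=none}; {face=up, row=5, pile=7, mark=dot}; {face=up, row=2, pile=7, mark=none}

In, Out, Out

The common property of the 'In' items is: face is down AND pile ≤ 4. No 'Out' item has it.
{face=down, row=6, pile=3, mark=none}: face is down, pile = 3, has this property → In.
{face=up, row=5, pile=7, mark=dot}: face is up, pile = 7, does not pass → Out.
{face=up, row=2, pile=7, mark=none}: face is up, pile = 7, does not pass → Out.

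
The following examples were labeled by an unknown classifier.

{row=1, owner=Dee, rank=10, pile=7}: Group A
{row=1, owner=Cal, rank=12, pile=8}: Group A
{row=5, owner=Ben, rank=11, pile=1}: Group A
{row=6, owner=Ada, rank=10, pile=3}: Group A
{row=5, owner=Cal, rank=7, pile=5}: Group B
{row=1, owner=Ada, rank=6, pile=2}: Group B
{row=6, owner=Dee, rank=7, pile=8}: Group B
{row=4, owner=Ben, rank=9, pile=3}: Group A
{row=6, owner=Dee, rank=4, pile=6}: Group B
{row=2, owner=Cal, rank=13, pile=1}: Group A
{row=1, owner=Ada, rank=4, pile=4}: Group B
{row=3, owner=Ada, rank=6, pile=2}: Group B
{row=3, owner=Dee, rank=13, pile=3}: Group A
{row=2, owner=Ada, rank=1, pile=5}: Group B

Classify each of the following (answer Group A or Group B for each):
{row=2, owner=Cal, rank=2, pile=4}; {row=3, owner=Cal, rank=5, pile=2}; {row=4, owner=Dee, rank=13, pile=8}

Rule: rank ≥ 9. This holds for each 'Group A' example and fails for each 'Group B' one.
Group B: {row=2, owner=Cal, rank=2, pile=4}, since rank = 2.
Group B: {row=3, owner=Cal, rank=5, pile=2}, since rank = 5.
Group A: {row=4, owner=Dee, rank=13, pile=8}, since rank = 13.

Group B, Group B, Group A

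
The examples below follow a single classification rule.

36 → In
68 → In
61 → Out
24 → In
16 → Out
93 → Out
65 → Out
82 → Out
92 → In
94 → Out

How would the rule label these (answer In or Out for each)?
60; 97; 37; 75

In, Out, Out, Out

Rule: multiple of 4 AND at least 24. This holds for each 'In' example and fails for each 'Out' one.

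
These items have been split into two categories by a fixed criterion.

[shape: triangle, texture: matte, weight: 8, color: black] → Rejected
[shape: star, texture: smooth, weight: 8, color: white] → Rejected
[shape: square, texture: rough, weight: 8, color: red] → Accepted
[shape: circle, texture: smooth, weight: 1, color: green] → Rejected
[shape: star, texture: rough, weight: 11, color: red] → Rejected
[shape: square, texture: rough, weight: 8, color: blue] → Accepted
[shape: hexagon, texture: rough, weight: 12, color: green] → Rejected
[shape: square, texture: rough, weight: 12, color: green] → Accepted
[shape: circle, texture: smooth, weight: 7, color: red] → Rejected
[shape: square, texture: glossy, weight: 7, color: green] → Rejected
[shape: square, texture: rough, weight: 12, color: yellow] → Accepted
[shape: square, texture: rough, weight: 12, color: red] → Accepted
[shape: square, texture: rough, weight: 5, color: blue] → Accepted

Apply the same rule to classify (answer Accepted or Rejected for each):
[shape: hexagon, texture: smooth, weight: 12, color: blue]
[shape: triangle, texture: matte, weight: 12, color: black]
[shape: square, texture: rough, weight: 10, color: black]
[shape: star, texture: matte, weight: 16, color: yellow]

Rule: shape is square AND texture is rough. This holds for each 'Accepted' example and fails for each 'Rejected' one.

Rejected, Rejected, Accepted, Rejected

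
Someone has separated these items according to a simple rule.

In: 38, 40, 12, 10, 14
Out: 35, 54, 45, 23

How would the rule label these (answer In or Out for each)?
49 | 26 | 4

'In' ⟺ even AND at most 40.
49 — 49 is odd, 49 > 40, hence Out.
26 — 26 is even, 26 ≤ 40, hence In.
4 — 4 is even, 4 ≤ 40, hence In.

Out, In, In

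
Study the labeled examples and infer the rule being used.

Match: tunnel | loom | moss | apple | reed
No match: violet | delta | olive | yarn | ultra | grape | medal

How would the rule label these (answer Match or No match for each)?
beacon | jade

No match, No match

The rule appears to be: has a double letter.
No match: beacon, since no doubled letter. No match: jade, since no doubled letter.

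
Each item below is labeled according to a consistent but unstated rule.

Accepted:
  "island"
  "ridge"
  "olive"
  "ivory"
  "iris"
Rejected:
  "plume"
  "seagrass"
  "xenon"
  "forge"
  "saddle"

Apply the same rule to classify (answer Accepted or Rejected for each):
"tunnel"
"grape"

The pattern is that an item is 'Accepted' exactly when: contains 'i'.
"tunnel" → no 'i' → Rejected.
"grape" → no 'i' → Rejected.

Rejected, Rejected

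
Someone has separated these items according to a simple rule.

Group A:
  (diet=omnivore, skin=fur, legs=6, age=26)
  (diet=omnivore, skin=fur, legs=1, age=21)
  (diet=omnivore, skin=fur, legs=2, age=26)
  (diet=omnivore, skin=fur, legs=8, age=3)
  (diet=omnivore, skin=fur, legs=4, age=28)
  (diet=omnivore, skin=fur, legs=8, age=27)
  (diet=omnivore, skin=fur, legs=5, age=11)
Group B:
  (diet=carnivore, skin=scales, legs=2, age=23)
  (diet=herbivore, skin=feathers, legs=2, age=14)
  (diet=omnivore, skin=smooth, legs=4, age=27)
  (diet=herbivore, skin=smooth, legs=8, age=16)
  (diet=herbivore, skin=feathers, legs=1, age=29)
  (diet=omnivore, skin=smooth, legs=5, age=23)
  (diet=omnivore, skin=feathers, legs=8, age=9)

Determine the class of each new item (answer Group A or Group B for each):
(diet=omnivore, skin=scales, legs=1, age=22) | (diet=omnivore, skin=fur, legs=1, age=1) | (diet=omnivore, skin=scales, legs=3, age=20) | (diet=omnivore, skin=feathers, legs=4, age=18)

Group B, Group A, Group B, Group B

Checking candidate rules against both groups, what survives is: skin is fur.
(diet=omnivore, skin=scales, legs=1, age=22): skin is scales, does not fit → Group B.
(diet=omnivore, skin=fur, legs=1, age=1): skin is fur, meets the rule → Group A.
(diet=omnivore, skin=scales, legs=3, age=20): skin is scales, does not fit → Group B.
(diet=omnivore, skin=feathers, legs=4, age=18): skin is feathers, does not fit → Group B.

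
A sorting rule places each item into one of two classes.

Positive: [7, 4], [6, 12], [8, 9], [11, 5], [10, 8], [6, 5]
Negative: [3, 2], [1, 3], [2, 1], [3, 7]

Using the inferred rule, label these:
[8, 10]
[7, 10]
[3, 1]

Positive, Positive, Negative

The rule appears to be: sum ≥ 11.
[8, 10] → 8+10 = 18 → Positive. [7, 10] → 7+10 = 17 → Positive. [3, 1] → 3+1 = 4 → Negative.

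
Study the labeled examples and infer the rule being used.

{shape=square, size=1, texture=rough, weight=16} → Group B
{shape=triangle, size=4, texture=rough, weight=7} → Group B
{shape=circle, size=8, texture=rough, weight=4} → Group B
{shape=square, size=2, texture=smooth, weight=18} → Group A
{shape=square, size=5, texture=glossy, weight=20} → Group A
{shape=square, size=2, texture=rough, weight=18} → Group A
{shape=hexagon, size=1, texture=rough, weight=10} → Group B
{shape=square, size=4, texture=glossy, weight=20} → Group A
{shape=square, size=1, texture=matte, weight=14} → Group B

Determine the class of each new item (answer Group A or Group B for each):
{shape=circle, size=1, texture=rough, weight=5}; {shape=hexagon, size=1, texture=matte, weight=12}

Group B, Group B

One predicate separates the groups cleanly: weight ≥ 18.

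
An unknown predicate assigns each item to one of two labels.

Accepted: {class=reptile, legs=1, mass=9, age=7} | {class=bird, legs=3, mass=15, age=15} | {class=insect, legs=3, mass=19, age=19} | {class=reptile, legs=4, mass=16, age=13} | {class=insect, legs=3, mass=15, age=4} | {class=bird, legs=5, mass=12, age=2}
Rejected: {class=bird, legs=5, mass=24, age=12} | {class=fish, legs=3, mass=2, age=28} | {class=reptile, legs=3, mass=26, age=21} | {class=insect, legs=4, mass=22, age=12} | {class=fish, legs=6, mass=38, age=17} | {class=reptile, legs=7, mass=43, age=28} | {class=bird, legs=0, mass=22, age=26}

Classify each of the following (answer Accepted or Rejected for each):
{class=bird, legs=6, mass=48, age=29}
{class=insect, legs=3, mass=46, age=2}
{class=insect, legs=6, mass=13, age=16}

Rejected, Rejected, Accepted

'Accepted' ⟺ age ≤ 19 AND mass ≤ 19.
{class=bird, legs=6, mass=48, age=29} → age = 29, mass = 48 → Rejected. {class=insect, legs=3, mass=46, age=2} → age = 2, mass = 46 → Rejected. {class=insect, legs=6, mass=13, age=16} → age = 16, mass = 13 → Accepted.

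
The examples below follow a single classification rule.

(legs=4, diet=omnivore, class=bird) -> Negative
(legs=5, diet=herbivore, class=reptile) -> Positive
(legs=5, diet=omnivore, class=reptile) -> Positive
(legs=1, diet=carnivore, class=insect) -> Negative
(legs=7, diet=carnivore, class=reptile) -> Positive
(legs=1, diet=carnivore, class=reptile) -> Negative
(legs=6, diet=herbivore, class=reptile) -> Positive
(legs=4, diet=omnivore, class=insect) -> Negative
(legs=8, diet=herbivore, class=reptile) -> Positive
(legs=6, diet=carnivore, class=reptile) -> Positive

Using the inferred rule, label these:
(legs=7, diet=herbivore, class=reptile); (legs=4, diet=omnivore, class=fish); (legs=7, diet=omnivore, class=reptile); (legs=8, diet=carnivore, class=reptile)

Positive, Negative, Positive, Positive

The rule appears to be: legs ≥ 5.
Positive: (legs=7, diet=herbivore, class=reptile), since legs = 7. Negative: (legs=4, diet=omnivore, class=fish), since legs = 4. Positive: (legs=7, diet=omnivore, class=reptile), since legs = 7. Positive: (legs=8, diet=carnivore, class=reptile), since legs = 8.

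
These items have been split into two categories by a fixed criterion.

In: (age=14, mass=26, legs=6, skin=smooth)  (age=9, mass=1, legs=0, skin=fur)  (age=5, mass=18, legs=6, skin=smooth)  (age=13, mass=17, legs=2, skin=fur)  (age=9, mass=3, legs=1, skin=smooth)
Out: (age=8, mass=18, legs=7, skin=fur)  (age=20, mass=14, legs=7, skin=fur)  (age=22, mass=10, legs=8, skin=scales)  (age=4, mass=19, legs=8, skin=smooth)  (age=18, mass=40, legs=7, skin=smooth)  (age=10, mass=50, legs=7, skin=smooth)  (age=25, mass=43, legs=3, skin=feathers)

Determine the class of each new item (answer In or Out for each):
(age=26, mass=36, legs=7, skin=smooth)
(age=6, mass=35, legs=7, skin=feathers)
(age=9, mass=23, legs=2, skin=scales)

Every 'In' example satisfies: legs ≤ 6 AND age ≤ 14. None of the 'Out' examples do.
(age=26, mass=36, legs=7, skin=smooth): legs = 7, age = 26, fails the rule → Out. (age=6, mass=35, legs=7, skin=feathers): legs = 7, age = 6, fails the rule → Out. (age=9, mass=23, legs=2, skin=scales): legs = 2, age = 9, satisfies this → In.

Out, Out, In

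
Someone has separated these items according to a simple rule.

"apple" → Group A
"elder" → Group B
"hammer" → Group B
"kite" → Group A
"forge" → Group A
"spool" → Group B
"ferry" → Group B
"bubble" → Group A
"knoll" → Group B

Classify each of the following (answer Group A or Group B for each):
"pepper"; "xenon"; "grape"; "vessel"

Group B, Group B, Group A, Group B

The pattern is that an item is 'Group A' exactly when: ends with 'e'.
"pepper" → ends with 'r' → Group B. "xenon" → ends with 'n' → Group B. "grape" → ends with 'e' → Group A. "vessel" → ends with 'l' → Group B.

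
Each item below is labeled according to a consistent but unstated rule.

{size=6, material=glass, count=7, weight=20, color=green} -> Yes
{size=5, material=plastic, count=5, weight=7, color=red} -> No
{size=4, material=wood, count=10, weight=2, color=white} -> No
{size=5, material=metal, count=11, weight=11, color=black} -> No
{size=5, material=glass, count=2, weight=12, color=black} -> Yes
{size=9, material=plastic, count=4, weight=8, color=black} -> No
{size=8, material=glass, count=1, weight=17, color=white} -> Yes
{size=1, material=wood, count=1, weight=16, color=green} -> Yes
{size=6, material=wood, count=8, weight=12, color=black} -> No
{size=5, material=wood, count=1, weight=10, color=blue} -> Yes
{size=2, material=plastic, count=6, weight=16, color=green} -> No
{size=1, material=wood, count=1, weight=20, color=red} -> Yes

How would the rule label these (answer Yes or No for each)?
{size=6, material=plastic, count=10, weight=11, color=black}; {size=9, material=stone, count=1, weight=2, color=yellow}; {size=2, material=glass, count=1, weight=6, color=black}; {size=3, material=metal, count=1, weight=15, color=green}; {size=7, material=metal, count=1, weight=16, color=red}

No, Yes, Yes, Yes, Yes

One predicate separates the groups cleanly: material is glass OR count = 1.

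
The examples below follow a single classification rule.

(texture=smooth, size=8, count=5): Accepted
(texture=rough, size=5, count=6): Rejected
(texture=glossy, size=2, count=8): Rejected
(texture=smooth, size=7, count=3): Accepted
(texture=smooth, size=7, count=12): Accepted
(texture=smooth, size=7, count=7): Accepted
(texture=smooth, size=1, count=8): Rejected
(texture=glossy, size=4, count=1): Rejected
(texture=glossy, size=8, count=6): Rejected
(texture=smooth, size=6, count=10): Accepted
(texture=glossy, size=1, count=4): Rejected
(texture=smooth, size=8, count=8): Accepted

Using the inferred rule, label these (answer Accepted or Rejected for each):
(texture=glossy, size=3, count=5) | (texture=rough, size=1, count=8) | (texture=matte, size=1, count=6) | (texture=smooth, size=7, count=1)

Rejected, Rejected, Rejected, Accepted

The classifier is using: texture is smooth AND size ≥ 2.
Rejected: (texture=glossy, size=3, count=5), since texture is glossy, size = 3.
Rejected: (texture=rough, size=1, count=8), since texture is rough, size = 1.
Rejected: (texture=matte, size=1, count=6), since texture is matte, size = 1.
Accepted: (texture=smooth, size=7, count=1), since texture is smooth, size = 7.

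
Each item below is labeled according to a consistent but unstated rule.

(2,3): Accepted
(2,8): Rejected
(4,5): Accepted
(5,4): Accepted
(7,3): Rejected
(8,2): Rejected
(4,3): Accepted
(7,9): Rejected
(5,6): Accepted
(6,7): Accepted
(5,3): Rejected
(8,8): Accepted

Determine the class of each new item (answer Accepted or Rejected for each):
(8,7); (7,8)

Accepted, Accepted

One predicate separates the groups cleanly: |first − second| ≤ 1.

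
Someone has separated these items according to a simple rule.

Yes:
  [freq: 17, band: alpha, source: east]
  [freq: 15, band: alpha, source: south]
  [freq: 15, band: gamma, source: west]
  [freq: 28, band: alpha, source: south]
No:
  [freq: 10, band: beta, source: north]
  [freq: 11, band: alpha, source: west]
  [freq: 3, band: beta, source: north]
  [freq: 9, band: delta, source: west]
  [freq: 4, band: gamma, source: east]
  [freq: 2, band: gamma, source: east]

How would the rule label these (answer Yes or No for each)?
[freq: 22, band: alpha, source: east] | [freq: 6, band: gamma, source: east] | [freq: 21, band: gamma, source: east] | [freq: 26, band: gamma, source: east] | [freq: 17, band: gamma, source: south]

Every 'Yes' example satisfies: freq ≥ 15. None of the 'No' examples do.

Yes, No, Yes, Yes, Yes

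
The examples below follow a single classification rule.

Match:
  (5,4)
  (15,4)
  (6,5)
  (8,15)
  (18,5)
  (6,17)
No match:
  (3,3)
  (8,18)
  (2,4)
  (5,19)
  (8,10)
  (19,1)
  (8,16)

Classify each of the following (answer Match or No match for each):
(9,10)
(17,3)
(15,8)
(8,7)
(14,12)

Match, No match, Match, Match, No match

The simplest hypothesis consistent with all the labels is: sum is odd.
Match: (9,10), since 9+10 = 19. No match: (17,3), since 17+3 = 20. Match: (15,8), since 15+8 = 23. Match: (8,7), since 8+7 = 15. No match: (14,12), since 14+12 = 26.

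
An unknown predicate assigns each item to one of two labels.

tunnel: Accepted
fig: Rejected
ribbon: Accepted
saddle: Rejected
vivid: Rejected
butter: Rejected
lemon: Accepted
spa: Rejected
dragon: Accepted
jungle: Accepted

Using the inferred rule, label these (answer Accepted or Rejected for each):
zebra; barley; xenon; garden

Rejected, Rejected, Accepted, Accepted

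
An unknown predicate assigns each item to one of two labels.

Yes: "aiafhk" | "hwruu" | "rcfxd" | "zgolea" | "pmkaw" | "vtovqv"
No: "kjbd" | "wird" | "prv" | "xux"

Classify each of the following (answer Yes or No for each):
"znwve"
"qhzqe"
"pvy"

Yes, Yes, No

The classifier is using: length ≥ 5.
Yes: "znwve", since length 5. Yes: "qhzqe", since length 5. No: "pvy", since length 3.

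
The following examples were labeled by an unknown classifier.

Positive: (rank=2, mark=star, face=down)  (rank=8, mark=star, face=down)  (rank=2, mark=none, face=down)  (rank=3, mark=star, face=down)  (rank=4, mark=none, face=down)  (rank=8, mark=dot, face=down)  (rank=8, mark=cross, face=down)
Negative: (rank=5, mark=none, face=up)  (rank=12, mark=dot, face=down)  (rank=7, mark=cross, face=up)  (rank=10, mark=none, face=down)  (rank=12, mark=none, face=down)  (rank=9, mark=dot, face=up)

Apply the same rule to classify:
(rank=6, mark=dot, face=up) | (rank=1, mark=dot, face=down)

'Positive' ⟺ face is down AND rank ≤ 8.
Negative: (rank=6, mark=dot, face=up), since face is up, rank = 6. Positive: (rank=1, mark=dot, face=down), since face is down, rank = 1.

Negative, Positive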